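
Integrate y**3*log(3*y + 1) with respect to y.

Use integration by parts with u = log(3*y + 1), dv = y**3 dy.
Then du = 3/(3*y + 1) dy and v = y**4/4.

y**4*log(3*y + 1)/4 - y**4/16 + y**3/36 - y**2/72 + y/108 - log(3*y + 1)/324 + C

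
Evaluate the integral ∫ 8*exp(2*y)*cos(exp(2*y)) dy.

4*sin(exp(2*y)) + C

Let u = exp(2*y), so du = (2*exp(2*y)) dy.
Rewriting, the integral becomes 4·∫ cos(u) du = 4·sin(u).
Substituting back, u = exp(2*y).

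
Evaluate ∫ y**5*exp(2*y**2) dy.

(2*y**4 - 2*y**2 + 1)*exp(2*y**2)/8 + C

Let u = y², du = 2y dy; rewrite as (1/2)∫ u^2·exp(2u) du.
Now integrate by parts 2 times.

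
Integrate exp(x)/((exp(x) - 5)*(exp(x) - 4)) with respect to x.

log(exp(x) - 5) - log(exp(x) - 4) + C

Let u = e^x, du = e^x dx.
The integral becomes ∫ du/((u-4)(u-5)); decompose into partial fractions.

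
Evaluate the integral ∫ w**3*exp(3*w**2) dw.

(3*w**2 - 1)*exp(3*w**2)/18 + C

Let u = w², du = 2w dw; rewrite as (1/2)∫ u^1·exp(3u) du.
Now integrate by parts 1 time.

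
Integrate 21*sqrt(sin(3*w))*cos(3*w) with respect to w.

Let u = sin(3*w), so du = (3*cos(3*w)) dw.
Rewriting, the integral becomes 7·∫ √u du = 7·(2/3)u^(3/2).
Substituting back, u = sin(3*w).

14*sin(3*w)**(3/2)/3 + C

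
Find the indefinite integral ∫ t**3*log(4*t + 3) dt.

t**4*log(4*t + 3)/4 - t**4/16 + t**3/16 - 9*t**2/128 + 27*t/256 - 81*log(4*t + 3)/1024 + C

Use integration by parts with u = log(4*t + 3), dv = t**3 dt.
Then du = 4/(4*t + 3) dt and v = t**4/4.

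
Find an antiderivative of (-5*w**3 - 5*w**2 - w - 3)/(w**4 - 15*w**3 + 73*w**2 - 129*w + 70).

Factor the denominator: (w - 7)*(w - 5)*(w - 2)*(w - 1).
Partial-fraction decomposition: 7/(12*(w - 1)) - 13/(3*(w - 2)) + 379/(12*(w - 5)) - 197/(6*(w - 7)).
Integrate each term: A/(w−a) contributes A·log|w−a|.

-197*log(w - 7)/6 + 379*log(w - 5)/12 - 13*log(w - 2)/3 + 7*log(w - 1)/12 + C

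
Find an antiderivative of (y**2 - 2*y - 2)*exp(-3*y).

Use integration by parts with u = y**2 - 2*y - 2, dv = exp(-3*y) dy, so v = -exp(-3*y)/3.
Apply parts 2 times (tabular method): alternate signs, differentiate u down to 0, integrate dv up.

(-9*y**2 + 12*y + 22)*exp(-3*y)/27 + C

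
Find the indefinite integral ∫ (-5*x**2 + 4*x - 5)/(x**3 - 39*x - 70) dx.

-37*log(x - 7)/18 + 11*log(x + 2)/9 - 25*log(x + 5)/6 + C

Factor the denominator: (x - 7)*(x + 2)*(x + 5).
Partial-fraction decomposition: -25/(6*(x + 5)) + 11/(9*(x + 2)) - 37/(18*(x - 7)).
Integrate each term: A/(x−a) contributes A·log|x−a|.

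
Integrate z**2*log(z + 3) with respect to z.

Use integration by parts with u = log(z + 3), dv = z**2 dz.
Then du = 1/(z + 3) dz and v = z**3/3.

z**3*log(z + 3)/3 - z**3/9 + z**2/2 - 3*z + 9*log(z + 3) + C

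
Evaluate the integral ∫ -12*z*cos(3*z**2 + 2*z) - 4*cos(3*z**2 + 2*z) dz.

-2*sin(3*z**2 + 2*z) + C

Let u = 3*z**2 + 2*z, so du = (6*z + 2) dz.
Rewriting, the integral becomes -2·∫ cos(u) du = -2·sin(u).
Substituting back, u = 3*z**2 + 2*z.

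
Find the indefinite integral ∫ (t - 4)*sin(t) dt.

-t*cos(t) + sin(t) + 4*cos(t) + C

Use integration by parts with u = t - 4, dv = sin(t) dt, so v = -cos(t).
Apply parts 1 times (tabular method): alternate signs, differentiate u down to 0, integrate dv up.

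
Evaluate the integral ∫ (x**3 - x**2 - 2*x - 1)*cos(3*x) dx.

x**3*sin(3*x)/3 - x**2*sin(3*x)/3 + x**2*cos(3*x)/3 - 8*x*sin(3*x)/9 - 2*x*cos(3*x)/9 - 7*sin(3*x)/27 - 8*cos(3*x)/27 + C

Use integration by parts with u = x**3 - x**2 - 2*x - 1, dv = cos(3*x) dx, so v = sin(3*x)/3.
Apply parts 3 times (tabular method): alternate signs, differentiate u down to 0, integrate dv up.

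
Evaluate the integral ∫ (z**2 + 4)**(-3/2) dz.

z/(4*sqrt(z**2 + 4)) + C

Substitute z = 2·tan(θ), so dz = 2·sec(θ)^2 dθ and the radical becomes sqrt(z**2 + 4) = 2·sec(θ) by the Pythagorean identity.
Integrate the resulting trig expression in θ, then back-substitute tan(θ) = z/2, sec(θ) = sqrt(z**2 + 4)/2 (absorbing any constant into C).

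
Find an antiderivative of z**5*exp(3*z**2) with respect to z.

Let u = z², du = 2z dz; rewrite as (1/2)∫ u^2·exp(3u) du.
Now integrate by parts 2 times.

(9*z**4 - 6*z**2 + 2)*exp(3*z**2)/54 + C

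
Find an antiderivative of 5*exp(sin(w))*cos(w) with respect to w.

5*exp(sin(w)) + C

Let u = sin(w), so du = (cos(w)) dw.
Rewriting, the integral becomes 5·∫ e^u du = 5·e^u.
Substituting back, u = sin(w).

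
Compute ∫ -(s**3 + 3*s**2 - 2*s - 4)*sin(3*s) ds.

s**3*cos(3*s)/3 - s**2*sin(3*s)/3 + s**2*cos(3*s) - 2*s*sin(3*s)/3 - 8*s*cos(3*s)/9 + 8*sin(3*s)/27 - 14*cos(3*s)/9 + C

Use integration by parts with u = s**3 + 3*s**2 - 2*s - 4, dv = -sin(3*s) ds, so v = cos(3*s)/3.
Apply parts 3 times (tabular method): alternate signs, differentiate u down to 0, integrate dv up.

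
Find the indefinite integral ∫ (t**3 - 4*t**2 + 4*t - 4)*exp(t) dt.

(t**3 - 7*t**2 + 18*t - 22)*exp(t) + C

Use integration by parts with u = t**3 - 4*t**2 + 4*t - 4, dv = exp(t) dt, so v = exp(t).
Apply parts 3 times (tabular method): alternate signs, differentiate u down to 0, integrate dv up.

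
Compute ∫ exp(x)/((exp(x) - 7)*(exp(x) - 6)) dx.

Let u = e^x, du = e^x dx.
The integral becomes ∫ du/((u-6)(u-7)); decompose into partial fractions.

log(exp(x) - 7) - log(exp(x) - 6) + C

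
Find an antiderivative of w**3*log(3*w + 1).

Use integration by parts with u = log(3*w + 1), dv = w**3 dw.
Then du = 3/(3*w + 1) dw and v = w**4/4.

w**4*log(3*w + 1)/4 - w**4/16 + w**3/36 - w**2/72 + w/108 - log(3*w + 1)/324 + C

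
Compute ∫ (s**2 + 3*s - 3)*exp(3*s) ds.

Use integration by parts with u = s**2 + 3*s - 3, dv = exp(3*s) ds, so v = exp(3*s)/3.
Apply parts 2 times (tabular method): alternate signs, differentiate u down to 0, integrate dv up.

(9*s**2 + 21*s - 34)*exp(3*s)/27 + C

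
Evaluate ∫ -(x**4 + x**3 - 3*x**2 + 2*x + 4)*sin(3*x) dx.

x**4*cos(3*x)/3 - 4*x**3*sin(3*x)/9 + x**3*cos(3*x)/3 - x**2*sin(3*x)/3 - 13*x**2*cos(3*x)/9 + 26*x*sin(3*x)/27 + 4*x*cos(3*x)/9 - 4*sin(3*x)/27 + 134*cos(3*x)/81 + C

Use integration by parts with u = x**4 + x**3 - 3*x**2 + 2*x + 4, dv = -sin(3*x) dx, so v = cos(3*x)/3.
Apply parts 4 times (tabular method): alternate signs, differentiate u down to 0, integrate dv up.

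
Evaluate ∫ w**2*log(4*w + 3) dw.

w**3*log(4*w + 3)/3 - w**3/9 + w**2/8 - 3*w/16 + 9*log(4*w + 3)/64 + C

Use integration by parts with u = log(4*w + 3), dv = w**2 dw.
Then du = 4/(4*w + 3) dw and v = w**3/3.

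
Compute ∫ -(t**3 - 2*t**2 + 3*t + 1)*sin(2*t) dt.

t**3*cos(2*t)/2 - 3*t**2*sin(2*t)/4 - t**2*cos(2*t) + t*sin(2*t) + 3*t*cos(2*t)/4 - 3*sin(2*t)/8 + cos(2*t) + C

Use integration by parts with u = t**3 - 2*t**2 + 3*t + 1, dv = -sin(2*t) dt, so v = cos(2*t)/2.
Apply parts 3 times (tabular method): alternate signs, differentiate u down to 0, integrate dv up.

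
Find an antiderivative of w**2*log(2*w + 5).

Use integration by parts with u = log(2*w + 5), dv = w**2 dw.
Then du = 2/(2*w + 5) dw and v = w**3/3.

w**3*log(2*w + 5)/3 - w**3/9 + 5*w**2/12 - 25*w/12 + 125*log(2*w + 5)/24 + C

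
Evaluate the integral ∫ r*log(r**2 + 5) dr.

Let u = r**2 + 5, so du = (2*r) dr.
The integral becomes (1/2)·∫ log(u) du; integrate by parts with u′=log(u), dv′=du.

r**2*log(r**2 + 5)/2 - r**2/2 + 5*log(r**2 + 5)/2 + C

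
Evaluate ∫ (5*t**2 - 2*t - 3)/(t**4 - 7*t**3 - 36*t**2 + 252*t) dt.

-log(t)/84 + 228*log(t - 7)/91 - 55*log(t - 6)/24 - 21*log(t + 6)/104 + C

Factor the denominator: t*(t - 7)*(t - 6)*(t + 6).
Partial-fraction decomposition: -21/(104*(t + 6)) - 55/(24*(t - 6)) + 228/(91*(t - 7)) - 1/(84*t).
Integrate each term: A/(t−a) contributes A·log|t−a|.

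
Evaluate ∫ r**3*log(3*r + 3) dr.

r**4*log(3*r + 3)/4 - r**4/16 + r**3/12 - r**2/8 + r/4 - log(r + 1)/4 + C

Use integration by parts with u = log(3*r + 3), dv = r**3 dr.
Then du = 3/(3*r + 3) dr and v = r**4/4.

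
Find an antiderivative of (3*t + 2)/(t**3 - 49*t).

Factor the denominator: t*(t - 7)*(t + 7).
Partial-fraction decomposition: -19/(98*(t + 7)) + 23/(98*(t - 7)) - 2/(49*t).
Integrate each term: A/(t−a) contributes A·log|t−a|.

-2*log(t)/49 + 23*log(t - 7)/98 - 19*log(t + 7)/98 + C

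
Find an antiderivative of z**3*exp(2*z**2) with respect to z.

Let u = z², du = 2z dz; rewrite as (1/2)∫ u^1·exp(2u) du.
Now integrate by parts 1 time.

(2*z**2 - 1)*exp(2*z**2)/8 + C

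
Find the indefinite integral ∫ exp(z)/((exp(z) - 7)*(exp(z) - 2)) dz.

log(exp(z) - 7)/5 - log(exp(z) - 2)/5 + C

Let u = e^z, du = e^z dz.
The integral becomes ∫ du/((u-7)(u-2)); decompose into partial fractions.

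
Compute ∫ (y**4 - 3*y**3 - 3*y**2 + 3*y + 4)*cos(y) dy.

Use integration by parts with u = y**4 - 3*y**3 - 3*y**2 + 3*y + 4, dv = cos(y) dy, so v = sin(y).
Apply parts 4 times (tabular method): alternate signs, differentiate u down to 0, integrate dv up.

y**4*sin(y) - 3*y**3*sin(y) + 4*y**3*cos(y) - 15*y**2*sin(y) - 9*y**2*cos(y) + 21*y*sin(y) - 30*y*cos(y) + 34*sin(y) + 21*cos(y) + C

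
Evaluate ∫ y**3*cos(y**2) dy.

Let u = y², du = 2y dy; rewrite as (1/2)∫ u^1·cos(1u) du.
Now integrate by parts 1 time.

y**2*sin(y**2)/2 + cos(y**2)/2 + C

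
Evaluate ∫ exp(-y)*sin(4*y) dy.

Let I denote the integral. Integrate by parts with u = sin(4*y), dv = exp(-y) dy, so v = -exp(-y): I = -exp(-y)*sin(4*y) + 4·∫ exp(-y)*cos(4*y) dy.
Apply parts again with u = cos(4*y), dv = exp(-y) dy: ∫ exp(-y)*cos(4*y) dy = -exp(-y)*cos(4*y) − 4·I. Substituting back brings back I: I = -exp(-y)*sin(4*y) - 4*exp(-y)*cos(4*y) − 16·I.
Solving for I: (1 + 16)·I equals the remaining terms, so I = (1/17)·(-exp(-y)*sin(4*y) - 4*exp(-y)*cos(4*y)).

-exp(-y)*sin(4*y)/17 - 4*exp(-y)*cos(4*y)/17 + C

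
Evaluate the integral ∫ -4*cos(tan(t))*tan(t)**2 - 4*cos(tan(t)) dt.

Let u = tan(t), so du = (tan(t)**2 + 1) dt.
Rewriting, the integral becomes -4·∫ cos(u) du = -4·sin(u).
Substituting back, u = tan(t).

-4*sin(tan(t)) + C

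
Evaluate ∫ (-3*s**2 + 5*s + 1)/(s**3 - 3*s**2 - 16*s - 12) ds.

-11*log(s - 6)/8 + log(s + 1) - 21*log(s + 2)/8 + C

Factor the denominator: (s - 6)*(s + 1)*(s + 2).
Partial-fraction decomposition: -21/(8*(s + 2)) + 1/(s + 1) - 11/(8*(s - 6)).
Integrate each term: A/(s−a) contributes A·log|s−a|.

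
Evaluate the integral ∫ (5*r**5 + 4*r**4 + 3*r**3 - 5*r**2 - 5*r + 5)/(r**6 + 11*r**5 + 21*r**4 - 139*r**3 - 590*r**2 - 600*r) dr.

Factor the denominator: r*(r - 4)*(r + 2)*(r + 3)*(r + 5)**2.
Partial-fraction decomposition: -29947/(4860*(r + 5)) - 2719/(54*(r + 5)**2) + 997/(84*(r + 3)) - 125/(108*(r + 2)) + 6241/(13608*(r - 4)) - 1/(120*r).
Integrate each term; A/(r−a) gives A·log|r−a|; A/(r−a)² gives −A/(r−a).

-log(r)/120 + 6241*log(r - 4)/13608 - 125*log(r + 2)/108 + 997*log(r + 3)/84 - 29947*log(r + 5)/4860 + 2719/(54*r + 270) + C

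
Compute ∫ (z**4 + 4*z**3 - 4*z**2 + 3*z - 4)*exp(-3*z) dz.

(-27*z**4 - 144*z**3 - 36*z**2 - 105*z + 73)*exp(-3*z)/81 + C

Use integration by parts with u = z**4 + 4*z**3 - 4*z**2 + 3*z - 4, dv = exp(-3*z) dz, so v = -exp(-3*z)/3.
Apply parts 4 times (tabular method): alternate signs, differentiate u down to 0, integrate dv up.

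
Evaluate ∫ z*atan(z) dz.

z**2*atan(z)/2 - z/2 + atan(z)/2 + C

Use integration by parts with u = arctan(z), dv = z dz.
Then du = 1/(z**2 + 1) dz.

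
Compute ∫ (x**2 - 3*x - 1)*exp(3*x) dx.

Use integration by parts with u = x**2 - 3*x - 1, dv = exp(3*x) dx, so v = exp(3*x)/3.
Apply parts 2 times (tabular method): alternate signs, differentiate u down to 0, integrate dv up.

(9*x**2 - 33*x + 2)*exp(3*x)/27 + C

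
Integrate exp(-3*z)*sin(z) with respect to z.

Let I denote the integral. Integrate by parts with u = sin(z), dv = exp(-3*z) dz, so v = -exp(-3*z)/3: I = -exp(-3*z)*sin(z)/3 + (1/3)·∫ exp(-3*z)*cos(z) dz.
Apply parts again with u = cos(z), dv = exp(-3*z) dz: ∫ exp(-3*z)*cos(z) dz = -exp(-3*z)*cos(z)/3 − (1/3)·I. Substituting back brings back I: I = -exp(-3*z)*sin(z)/3 - exp(-3*z)*cos(z)/9 − (1/9)·I.
Solving for I: (1 + 1/9)·I equals the remaining terms, so I = (9/10)·(-exp(-3*z)*sin(z)/3 - exp(-3*z)*cos(z)/9).

-3*exp(-3*z)*sin(z)/10 - exp(-3*z)*cos(z)/10 + C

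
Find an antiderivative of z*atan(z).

Use integration by parts with u = arctan(z), dv = z dz.
Then du = 1/(z**2 + 1) dz.

z**2*atan(z)/2 - z/2 + atan(z)/2 + C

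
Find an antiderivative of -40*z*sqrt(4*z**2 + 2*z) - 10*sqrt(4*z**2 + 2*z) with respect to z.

-10*(4*z**2 + 2*z)**(3/2)/3 + C

Let u = 4*z**2 + 2*z, so du = (8*z + 2) dz.
Rewriting, the integral becomes -5·∫ √u du = -5·(2/3)u^(3/2).
Substituting back, u = 4*z**2 + 2*z.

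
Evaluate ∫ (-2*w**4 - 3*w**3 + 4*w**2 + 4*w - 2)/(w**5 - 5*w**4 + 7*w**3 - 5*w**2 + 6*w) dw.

Factor the denominator: w*(w - 3)*(w - 2)*(w**2 + 1).
Partial-fraction decomposition: (15*w - 1)/(10*(w**2 + 1)) + 17/(5*(w - 2)) - 197/(30*(w - 3)) - 1/(3*w).
Integrate each term; A/(w−a) gives A·log|w−a|; the (Bw+D)/(w²+p²) term gives a log and an atan.

-log(w)/3 - 197*log(w - 3)/30 + 17*log(w - 2)/5 + 3*log(w**2 + 1)/4 - atan(w)/10 + C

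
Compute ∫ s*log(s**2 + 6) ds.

Let u = s**2 + 6, so du = (2*s) ds.
The integral becomes (1/2)·∫ log(u) du; integrate by parts with u′=log(u), dv′=du.

s**2*log(s**2 + 6)/2 - s**2/2 + 3*log(s**2 + 6) + C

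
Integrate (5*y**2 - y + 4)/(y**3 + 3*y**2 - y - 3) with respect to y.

log(y - 1) - 5*log(y + 1)/2 + 13*log(y + 3)/2 + C

Factor the denominator: (y - 1)*(y + 1)*(y + 3).
Partial-fraction decomposition: 13/(2*(y + 3)) - 5/(2*(y + 1)) + 1/(y - 1).
Integrate each term: A/(y−a) contributes A·log|y−a|.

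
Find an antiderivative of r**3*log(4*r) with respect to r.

Use integration by parts with u = log(4*r), dv = r**3 dr.
Then du = 1/r dr and v = r**4/4.

r**4*(log(r) + 2*log(2))/4 - r**4/16 + C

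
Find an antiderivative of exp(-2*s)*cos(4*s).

exp(-2*s)*sin(4*s)/5 - exp(-2*s)*cos(4*s)/10 + C

Let I denote the integral. Integrate by parts with u = cos(4*s), dv = exp(-2*s) ds, so v = -exp(-2*s)/2: I = -exp(-2*s)*cos(4*s)/2 − 2·∫ exp(-2*s)*sin(4*s) ds.
Apply parts again with u = sin(4*s), dv = exp(-2*s) ds: ∫ exp(-2*s)*sin(4*s) ds = -exp(-2*s)*sin(4*s)/2 + 2·I. Substituting back brings back I: I = exp(-2*s)*sin(4*s) - exp(-2*s)*cos(4*s)/2 − 4·I.
Solving for I: (1 + 4)·I equals the remaining terms, so I = (1/5)·(exp(-2*s)*sin(4*s) - exp(-2*s)*cos(4*s)/2).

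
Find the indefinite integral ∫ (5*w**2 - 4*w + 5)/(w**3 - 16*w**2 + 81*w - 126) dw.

111*log(w - 7)/2 - 161*log(w - 6)/3 + 19*log(w - 3)/6 + C

Factor the denominator: (w - 7)*(w - 6)*(w - 3).
Partial-fraction decomposition: 19/(6*(w - 3)) - 161/(3*(w - 6)) + 111/(2*(w - 7)).
Integrate each term: A/(w−a) contributes A·log|w−a|.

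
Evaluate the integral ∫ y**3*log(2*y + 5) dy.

Use integration by parts with u = log(2*y + 5), dv = y**3 dy.
Then du = 2/(2*y + 5) dy and v = y**4/4.

y**4*log(2*y + 5)/4 - y**4/16 + 5*y**3/24 - 25*y**2/32 + 125*y/32 - 625*log(2*y + 5)/64 + C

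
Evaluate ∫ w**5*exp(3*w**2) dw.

Let u = w², du = 2w dw; rewrite as (1/2)∫ u^2·exp(3u) du.
Now integrate by parts 2 times.

(9*w**4 - 6*w**2 + 2)*exp(3*w**2)/54 + C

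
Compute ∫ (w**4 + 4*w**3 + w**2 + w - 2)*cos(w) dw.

w**4*sin(w) + 4*w**3*sin(w) + 4*w**3*cos(w) - 11*w**2*sin(w) + 12*w**2*cos(w) - 23*w*sin(w) - 22*w*cos(w) + 20*sin(w) - 23*cos(w) + C

Use integration by parts with u = w**4 + 4*w**3 + w**2 + w - 2, dv = cos(w) dw, so v = sin(w).
Apply parts 4 times (tabular method): alternate signs, differentiate u down to 0, integrate dv up.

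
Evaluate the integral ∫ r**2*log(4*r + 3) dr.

Use integration by parts with u = log(4*r + 3), dv = r**2 dr.
Then du = 4/(4*r + 3) dr and v = r**3/3.

r**3*log(4*r + 3)/3 - r**3/9 + r**2/8 - 3*r/16 + 9*log(4*r + 3)/64 + C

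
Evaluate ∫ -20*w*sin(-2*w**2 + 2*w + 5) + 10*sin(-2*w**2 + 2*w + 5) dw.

Let u = 2*w**2 - 2*w - 5, so du = (4*w - 2) dw.
Rewriting, the integral becomes 5·∫ sin(u) du = 5·-cos(u).
Substituting back, u = 2*w**2 - 2*w - 5.

-5*cos(-2*w**2 + 2*w + 5) + C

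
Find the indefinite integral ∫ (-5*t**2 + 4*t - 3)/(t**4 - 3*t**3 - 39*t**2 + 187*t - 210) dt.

Factor the denominator: (t - 5)*(t - 3)*(t - 2)*(t + 7).
Partial-fraction decomposition: 23/(90*(t + 7)) - 5/(9*(t - 2)) + 9/(5*(t - 3)) - 3/(2*(t - 5)).
Integrate each term: A/(t−a) contributes A·log|t−a|.

-3*log(t - 5)/2 + 9*log(t - 3)/5 - 5*log(t - 2)/9 + 23*log(t + 7)/90 + C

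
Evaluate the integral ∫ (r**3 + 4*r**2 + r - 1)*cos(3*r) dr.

Use integration by parts with u = r**3 + 4*r**2 + r - 1, dv = cos(3*r) dr, so v = sin(3*r)/3.
Apply parts 3 times (tabular method): alternate signs, differentiate u down to 0, integrate dv up.

r**3*sin(3*r)/3 + 4*r**2*sin(3*r)/3 + r**2*cos(3*r)/3 + r*sin(3*r)/9 + 8*r*cos(3*r)/9 - 17*sin(3*r)/27 + cos(3*r)/27 + C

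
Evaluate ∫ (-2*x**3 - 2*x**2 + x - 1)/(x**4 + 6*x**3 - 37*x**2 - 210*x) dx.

log(x)/210 - 499*log(x - 6)/858 + 97*log(x + 5)/55 - 290*log(x + 7)/91 + C

Factor the denominator: x*(x - 6)*(x + 5)*(x + 7).
Partial-fraction decomposition: -290/(91*(x + 7)) + 97/(55*(x + 5)) - 499/(858*(x - 6)) + 1/(210*x).
Integrate each term: A/(x−a) contributes A·log|x−a|.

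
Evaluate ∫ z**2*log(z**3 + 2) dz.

Let u = z**3 + 2, so du = (3*z**2) dz.
The integral becomes (1/3)·∫ log(u) du; integrate by parts with u′=log(u), dv′=du.

z**3*log(z**3 + 2)/3 - z**3/3 + 2*log(z**3 + 2)/3 + C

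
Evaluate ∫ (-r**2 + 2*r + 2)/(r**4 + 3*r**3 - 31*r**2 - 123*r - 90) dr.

-2*log(r - 6)/63 + log(r + 1)/56 - 13*log(r + 3)/36 + 3*log(r + 5)/8 + C

Factor the denominator: (r - 6)*(r + 1)*(r + 3)*(r + 5).
Partial-fraction decomposition: 3/(8*(r + 5)) - 13/(36*(r + 3)) + 1/(56*(r + 1)) - 2/(63*(r - 6)).
Integrate each term: A/(r−a) contributes A·log|r−a|.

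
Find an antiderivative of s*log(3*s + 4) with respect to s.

s**2*log(3*s + 4)/2 - s**2/4 + 2*s/3 - 8*log(3*s + 4)/9 + C

Use integration by parts with u = log(3*s + 4), dv = s ds.
Then du = 3/(3*s + 4) ds and v = s**2/2.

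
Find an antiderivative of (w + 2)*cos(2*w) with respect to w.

w*sin(2*w)/2 + sin(2*w) + cos(2*w)/4 + C

Use integration by parts with u = w + 2, dv = cos(2*w) dw, so v = sin(2*w)/2.
Apply parts 1 times (tabular method): alternate signs, differentiate u down to 0, integrate dv up.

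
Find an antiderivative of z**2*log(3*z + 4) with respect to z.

Use integration by parts with u = log(3*z + 4), dv = z**2 dz.
Then du = 3/(3*z + 4) dz and v = z**3/3.

z**3*log(3*z + 4)/3 - z**3/9 + 2*z**2/9 - 16*z/27 + 64*log(3*z + 4)/81 + C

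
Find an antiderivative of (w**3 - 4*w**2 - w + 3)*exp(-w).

Use integration by parts with u = w**3 - 4*w**2 - w + 3, dv = exp(-w) dw, so v = -exp(-w).
Apply parts 3 times (tabular method): alternate signs, differentiate u down to 0, integrate dv up.

(-w**3 + w**2 + 3*w)*exp(-w) + C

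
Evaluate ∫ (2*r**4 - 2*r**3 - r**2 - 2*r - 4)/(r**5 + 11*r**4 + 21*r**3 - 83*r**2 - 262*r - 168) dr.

89*log(r - 3)/1400 - log(r + 1)/72 + 22*log(r + 2)/25 - 314*log(r + 4)/63 + 5449*log(r + 7)/900 + C

Factor the denominator: (r - 3)*(r + 1)*(r + 2)*(r + 4)*(r + 7).
Partial-fraction decomposition: 5449/(900*(r + 7)) - 314/(63*(r + 4)) + 22/(25*(r + 2)) - 1/(72*(r + 1)) + 89/(1400*(r - 3)).
Integrate each term: A/(r−a) contributes A·log|r−a|.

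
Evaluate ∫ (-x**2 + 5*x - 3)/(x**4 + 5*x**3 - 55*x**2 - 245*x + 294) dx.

-17*log(x - 7)/1092 - log(x - 1)/336 - 69*log(x + 6)/91 + 87*log(x + 7)/112 + C

Factor the denominator: (x - 7)*(x - 1)*(x + 6)*(x + 7).
Partial-fraction decomposition: 87/(112*(x + 7)) - 69/(91*(x + 6)) - 1/(336*(x - 1)) - 17/(1092*(x - 7)).
Integrate each term: A/(x−a) contributes A·log|x−a|.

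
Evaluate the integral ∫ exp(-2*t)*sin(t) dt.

-2*exp(-2*t)*sin(t)/5 - exp(-2*t)*cos(t)/5 + C

Let I denote the integral. Integrate by parts with u = sin(t), dv = exp(-2*t) dt, so v = -exp(-2*t)/2: I = -exp(-2*t)*sin(t)/2 + (1/2)·∫ exp(-2*t)*cos(t) dt.
Apply parts again with u = cos(t), dv = exp(-2*t) dt: ∫ exp(-2*t)*cos(t) dt = -exp(-2*t)*cos(t)/2 − (1/2)·I. Substituting back brings back I: I = -exp(-2*t)*sin(t)/2 - exp(-2*t)*cos(t)/4 − (1/4)·I.
Solving for I: (1 + 1/4)·I equals the remaining terms, so I = (4/5)·(-exp(-2*t)*sin(t)/2 - exp(-2*t)*cos(t)/4).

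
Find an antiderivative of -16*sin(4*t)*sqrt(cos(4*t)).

Let u = cos(4*t), so du = (-4*sin(4*t)) dt.
Rewriting, the integral becomes 4·∫ √u du = 4·(2/3)u^(3/2).
Substituting back, u = cos(4*t).

8*cos(4*t)**(3/2)/3 + C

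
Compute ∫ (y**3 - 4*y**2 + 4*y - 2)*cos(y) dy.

Use integration by parts with u = y**3 - 4*y**2 + 4*y - 2, dv = cos(y) dy, so v = sin(y).
Apply parts 3 times (tabular method): alternate signs, differentiate u down to 0, integrate dv up.

y**3*sin(y) - 4*y**2*sin(y) + 3*y**2*cos(y) - 2*y*sin(y) - 8*y*cos(y) + 6*sin(y) - 2*cos(y) + C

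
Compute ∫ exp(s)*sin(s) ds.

Let I denote the integral. Integrate by parts with u = sin(s), dv = exp(s) ds, so v = exp(s): I = exp(s)*sin(s) − ∫ exp(s)*cos(s) ds.
Apply parts again with u = cos(s), dv = exp(s) ds: ∫ exp(s)*cos(s) ds = exp(s)*cos(s) + I. Substituting back brings back I: I = exp(s)*sin(s) - exp(s)*cos(s) − I.
Solving for I: (1 + 1)·I equals the remaining terms, so I = (1/2)·(exp(s)*sin(s) - exp(s)*cos(s)).

exp(s)*sin(s)/2 - exp(s)*cos(s)/2 + C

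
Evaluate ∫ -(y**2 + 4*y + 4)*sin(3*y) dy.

Use integration by parts with u = y**2 + 4*y + 4, dv = -sin(3*y) dy, so v = cos(3*y)/3.
Apply parts 2 times (tabular method): alternate signs, differentiate u down to 0, integrate dv up.

y**2*cos(3*y)/3 - 2*y*sin(3*y)/9 + 4*y*cos(3*y)/3 - 4*sin(3*y)/9 + 34*cos(3*y)/27 + C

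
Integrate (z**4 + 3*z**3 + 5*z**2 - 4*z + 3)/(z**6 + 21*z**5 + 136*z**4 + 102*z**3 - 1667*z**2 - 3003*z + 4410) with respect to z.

11*log(z - 3)/800 - log(z - 1)/672 + 199*log(z + 5)/96 - 95*log(z + 6)/7 + 9189*log(z + 7)/800 - 103/(10*z + 70) + C

Factor the denominator: (z - 3)*(z - 1)*(z + 5)*(z + 6)*(z + 7)**2.
Partial-fraction decomposition: 9189/(800*(z + 7)) + 103/(10*(z + 7)**2) - 95/(7*(z + 6)) + 199/(96*(z + 5)) - 1/(672*(z - 1)) + 11/(800*(z - 3)).
Integrate each term; A/(z−a) gives A·log|z−a|; A/(z−a)² gives −A/(z−a).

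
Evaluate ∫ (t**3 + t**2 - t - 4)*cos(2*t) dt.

Use integration by parts with u = t**3 + t**2 - t - 4, dv = cos(2*t) dt, so v = sin(2*t)/2.
Apply parts 3 times (tabular method): alternate signs, differentiate u down to 0, integrate dv up.

t**3*sin(2*t)/2 + t**2*sin(2*t)/2 + 3*t**2*cos(2*t)/4 - 5*t*sin(2*t)/4 + t*cos(2*t)/2 - 9*sin(2*t)/4 - 5*cos(2*t)/8 + C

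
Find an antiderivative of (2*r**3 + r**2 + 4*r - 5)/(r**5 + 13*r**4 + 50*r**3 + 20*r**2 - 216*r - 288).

23*log(r - 2)/960 + 25*log(r + 2)/32 - 62*log(r + 3)/15 + 133*log(r + 4)/24 - 425*log(r + 6)/192 + C

Factor the denominator: (r - 2)*(r + 2)*(r + 3)*(r + 4)*(r + 6).
Partial-fraction decomposition: -425/(192*(r + 6)) + 133/(24*(r + 4)) - 62/(15*(r + 3)) + 25/(32*(r + 2)) + 23/(960*(r - 2)).
Integrate each term: A/(r−a) contributes A·log|r−a|.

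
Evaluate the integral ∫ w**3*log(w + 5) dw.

w**4*log(w + 5)/4 - w**4/16 + 5*w**3/12 - 25*w**2/8 + 125*w/4 - 625*log(w + 5)/4 + C

Use integration by parts with u = log(w + 5), dv = w**3 dw.
Then du = 1/(w + 5) dw and v = w**4/4.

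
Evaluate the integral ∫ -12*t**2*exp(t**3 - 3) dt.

Let u = t**3 - 3, so du = (3*t**2) dt.
Rewriting, the integral becomes -4·∫ e^u du = -4·e^u.
Substituting back, u = t**3 - 3.

-4*exp(t**3 - 3) + C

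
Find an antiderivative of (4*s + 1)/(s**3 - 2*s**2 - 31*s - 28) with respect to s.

29*log(s - 7)/88 + log(s + 1)/8 - 5*log(s + 4)/11 + C

Factor the denominator: (s - 7)*(s + 1)*(s + 4).
Partial-fraction decomposition: -5/(11*(s + 4)) + 1/(8*(s + 1)) + 29/(88*(s - 7)).
Integrate each term: A/(s−a) contributes A·log|s−a|.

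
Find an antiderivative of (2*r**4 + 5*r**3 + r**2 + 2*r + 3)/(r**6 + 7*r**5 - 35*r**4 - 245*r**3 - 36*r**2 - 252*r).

Factor the denominator: r*(r - 6)*(r + 6)*(r + 7)*(r**2 + 1).
Partial-fraction decomposition: (r + 1)/(74*(r**2 + 1)) - 125/(182*(r + 7)) + 171/(296*(r + 6)) + 1241/(11544*(r - 6)) - 1/(84*r).
Integrate each term; A/(r−a) gives A·log|r−a|; the (Br+D)/(r²+p²) term gives a log and an atan.

-log(r)/84 + 1241*log(r - 6)/11544 + 171*log(r + 6)/296 - 125*log(r + 7)/182 + log(r**2 + 1)/148 + atan(r)/74 + C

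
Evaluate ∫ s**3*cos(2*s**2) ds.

Let u = s², du = 2s ds; rewrite as (1/2)∫ u^1·cos(2u) du.
Now integrate by parts 1 time.

s**2*sin(2*s**2)/4 + cos(2*s**2)/8 + C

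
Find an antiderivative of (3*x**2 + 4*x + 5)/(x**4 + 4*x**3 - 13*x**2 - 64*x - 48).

Factor the denominator: (x - 4)*(x + 1)*(x + 3)*(x + 4).
Partial-fraction decomposition: -37/(24*(x + 4)) + 10/(7*(x + 3)) - 2/(15*(x + 1)) + 69/(280*(x - 4)).
Integrate each term: A/(x−a) contributes A·log|x−a|.

69*log(x - 4)/280 - 2*log(x + 1)/15 + 10*log(x + 3)/7 - 37*log(x + 4)/24 + C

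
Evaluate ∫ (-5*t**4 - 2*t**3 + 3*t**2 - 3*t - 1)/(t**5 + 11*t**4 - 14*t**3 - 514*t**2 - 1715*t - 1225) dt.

Factor the denominator: (t - 7)*(t + 1)*(t + 5)**2*(t + 7).
Partial-fraction decomposition: -697/(21*(t + 7)) + 1043/(36*(t + 5)) - 1393/(48*(t + 5)**2) - 1/(384*(t + 1)) - 6283/(8064*(t - 7)).
Integrate each term; A/(t−a) gives A·log|t−a|; A/(t−a)² gives −A/(t−a).

-6283*log(t - 7)/8064 - log(t + 1)/384 + 1043*log(t + 5)/36 - 697*log(t + 7)/21 + 1393/(48*t + 240) + C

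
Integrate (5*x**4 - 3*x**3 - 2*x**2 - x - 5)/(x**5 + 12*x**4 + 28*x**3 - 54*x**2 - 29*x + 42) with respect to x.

297*log(x - 1)/3136 + log(x + 1)/60 - 7057*log(x + 6)/245 + 6469*log(x + 7)/192 + 3/(56*x - 56) + C

Factor the denominator: (x - 1)**2*(x + 1)*(x + 6)*(x + 7).
Partial-fraction decomposition: 6469/(192*(x + 7)) - 7057/(245*(x + 6)) + 1/(60*(x + 1)) + 297/(3136*(x - 1)) - 3/(56*(x - 1)**2).
Integrate each term; A/(x−a) gives A·log|x−a|; A/(x−a)² gives −A/(x−a).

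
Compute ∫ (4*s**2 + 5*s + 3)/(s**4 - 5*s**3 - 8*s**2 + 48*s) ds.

log(s)/16 + 79*log(s - 4)/784 - 8*log(s + 3)/49 - 87/(28*s - 112) + C

Factor the denominator: s*(s - 4)**2*(s + 3).
Partial-fraction decomposition: -8/(49*(s + 3)) + 79/(784*(s - 4)) + 87/(28*(s - 4)**2) + 1/(16*s).
Integrate each term; A/(s−a) gives A·log|s−a|; A/(s−a)² gives −A/(s−a).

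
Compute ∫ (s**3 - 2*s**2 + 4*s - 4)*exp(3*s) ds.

Use integration by parts with u = s**3 - 2*s**2 + 4*s - 4, dv = exp(3*s) ds, so v = exp(3*s)/3.
Apply parts 3 times (tabular method): alternate signs, differentiate u down to 0, integrate dv up.

(s**3 - 3*s**2 + 6*s - 6)*exp(3*s)/3 + C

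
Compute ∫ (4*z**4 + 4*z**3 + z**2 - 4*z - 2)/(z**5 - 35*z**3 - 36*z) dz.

log(z)/18 + 3029*log(z - 6)/1332 + 2189*log(z + 6)/1332 + log(z**2 + 1)/74 + 8*atan(z)/37 + C

Factor the denominator: z*(z - 6)*(z + 6)*(z**2 + 1).
Partial-fraction decomposition: (z + 8)/(37*(z**2 + 1)) + 2189/(1332*(z + 6)) + 3029/(1332*(z - 6)) + 1/(18*z).
Integrate each term; A/(z−a) gives A·log|z−a|; the (Bz+D)/(z²+p²) term gives a log and an atan.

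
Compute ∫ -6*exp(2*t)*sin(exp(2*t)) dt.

Let u = exp(2*t), so du = (2*exp(2*t)) dt.
Rewriting, the integral becomes -3·∫ sin(u) du = -3·-cos(u).
Substituting back, u = exp(2*t).

3*cos(exp(2*t)) + C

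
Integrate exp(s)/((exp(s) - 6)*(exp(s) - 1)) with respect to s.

Let u = e^s, du = e^s ds.
The integral becomes ∫ du/((u-6)(u-1)); decompose into partial fractions.

log(exp(s) - 6)/5 - log(exp(s) - 1)/5 + C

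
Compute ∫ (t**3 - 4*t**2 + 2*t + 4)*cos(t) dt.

Use integration by parts with u = t**3 - 4*t**2 + 2*t + 4, dv = cos(t) dt, so v = sin(t).
Apply parts 3 times (tabular method): alternate signs, differentiate u down to 0, integrate dv up.

t**3*sin(t) - 4*t**2*sin(t) + 3*t**2*cos(t) - 4*t*sin(t) - 8*t*cos(t) + 12*sin(t) - 4*cos(t) + C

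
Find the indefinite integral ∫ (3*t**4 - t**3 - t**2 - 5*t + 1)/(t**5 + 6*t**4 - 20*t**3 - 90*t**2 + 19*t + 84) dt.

223*log(t - 4)/385 + log(t - 1)/64 + 3*log(t + 1)/40 - 277*log(t + 3)/224 + 2511*log(t + 7)/704 + C

Factor the denominator: (t - 4)*(t - 1)*(t + 1)*(t + 3)*(t + 7).
Partial-fraction decomposition: 2511/(704*(t + 7)) - 277/(224*(t + 3)) + 3/(40*(t + 1)) + 1/(64*(t - 1)) + 223/(385*(t - 4)).
Integrate each term: A/(t−a) contributes A·log|t−a|.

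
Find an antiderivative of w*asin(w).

Use integration by parts with u = arcsin(w), dv = w dw.
Then du = 1/sqrt(-w**2 + 1) dw.

w**2*asin(w)/2 + w*sqrt(-w**2 + 1)/4 - asin(w)/4 + C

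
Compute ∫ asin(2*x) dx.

Use integration by parts with u = arcsin(2*x), dv = dx.
Then du = 2/sqrt(-4*x**2 + 1) dx.

x*asin(2*x) + sqrt(-4*x**2 + 1)/2 + C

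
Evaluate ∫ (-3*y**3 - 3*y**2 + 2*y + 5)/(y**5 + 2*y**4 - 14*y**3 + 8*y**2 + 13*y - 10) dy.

-9*log(y - 2)/7 + 19*log(y - 1)/18 - log(y + 1)/16 + 295*log(y + 5)/1008 + 1/(12*y - 12) + C

Factor the denominator: (y - 2)*(y - 1)**2*(y + 1)*(y + 5).
Partial-fraction decomposition: 295/(1008*(y + 5)) - 1/(16*(y + 1)) + 19/(18*(y - 1)) - 1/(12*(y - 1)**2) - 9/(7*(y - 2)).
Integrate each term; A/(y−a) gives A·log|y−a|; A/(y−a)² gives −A/(y−a).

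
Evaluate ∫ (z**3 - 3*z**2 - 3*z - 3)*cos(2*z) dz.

z**3*sin(2*z)/2 - 3*z**2*sin(2*z)/2 + 3*z**2*cos(2*z)/4 - 9*z*sin(2*z)/4 - 3*z*cos(2*z)/2 - 3*sin(2*z)/4 - 9*cos(2*z)/8 + C

Use integration by parts with u = z**3 - 3*z**2 - 3*z - 3, dv = cos(2*z) dz, so v = sin(2*z)/2.
Apply parts 3 times (tabular method): alternate signs, differentiate u down to 0, integrate dv up.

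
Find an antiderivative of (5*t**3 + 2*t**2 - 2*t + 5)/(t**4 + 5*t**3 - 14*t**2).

Factor the denominator: t**2*(t - 2)*(t + 7).
Partial-fraction decomposition: 1598/(441*(t + 7)) + 49/(36*(t - 2)) + 3/(196*t) - 5/(14*t**2).
Integrate each term; A/(t−a) gives A·log|t−a|; A/(t−a)² gives −A/(t−a).

3*log(t)/196 + 49*log(t - 2)/36 + 1598*log(t + 7)/441 + 5/(14*t) + C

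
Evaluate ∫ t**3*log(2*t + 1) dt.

t**4*log(2*t + 1)/4 - t**4/16 + t**3/24 - t**2/32 + t/32 - log(2*t + 1)/64 + C

Use integration by parts with u = log(2*t + 1), dv = t**3 dt.
Then du = 2/(2*t + 1) dt and v = t**4/4.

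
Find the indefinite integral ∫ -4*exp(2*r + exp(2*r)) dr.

-2*exp(exp(2*r)) + C

Let u = exp(2*r), so du = (2*exp(2*r)) dr.
Rewriting, the integral becomes -2·∫ e^u du = -2·e^u.
Substituting back, u = exp(2*r).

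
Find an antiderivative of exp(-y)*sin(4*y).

Let I denote the integral. Integrate by parts with u = sin(4*y), dv = exp(-y) dy, so v = -exp(-y): I = -exp(-y)*sin(4*y) + 4·∫ exp(-y)*cos(4*y) dy.
Apply parts again with u = cos(4*y), dv = exp(-y) dy: ∫ exp(-y)*cos(4*y) dy = -exp(-y)*cos(4*y) − 4·I. Substituting back brings back I: I = -exp(-y)*sin(4*y) - 4*exp(-y)*cos(4*y) − 16·I.
Solving for I: (1 + 16)·I equals the remaining terms, so I = (1/17)·(-exp(-y)*sin(4*y) - 4*exp(-y)*cos(4*y)).

-exp(-y)*sin(4*y)/17 - 4*exp(-y)*cos(4*y)/17 + C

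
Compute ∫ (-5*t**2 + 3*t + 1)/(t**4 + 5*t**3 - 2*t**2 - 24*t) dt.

-log(t)/24 - 13*log(t - 2)/60 - 53*log(t + 3)/15 + 91*log(t + 4)/24 + C

Factor the denominator: t*(t - 2)*(t + 3)*(t + 4).
Partial-fraction decomposition: 91/(24*(t + 4)) - 53/(15*(t + 3)) - 13/(60*(t - 2)) - 1/(24*t).
Integrate each term: A/(t−a) contributes A·log|t−a|.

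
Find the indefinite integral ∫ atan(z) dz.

Use integration by parts with u = arctan(z), dv = dz.
Then du = 1/(z**2 + 1) dz.

z*atan(z) - log(z**2 + 1)/2 + C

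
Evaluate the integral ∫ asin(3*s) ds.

s*asin(3*s) + sqrt(-9*s**2 + 1)/3 + C

Use integration by parts with u = arcsin(3*s), dv = ds.
Then du = 3/sqrt(-9*s**2 + 1) ds.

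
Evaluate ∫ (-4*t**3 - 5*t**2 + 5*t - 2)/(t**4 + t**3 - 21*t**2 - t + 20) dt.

Factor the denominator: (t - 4)*(t - 1)*(t + 1)*(t + 5).
Partial-fraction decomposition: -29/(18*(t + 5)) - 1/(5*(t + 1)) + 1/(6*(t - 1)) - 106/(45*(t - 4)).
Integrate each term: A/(t−a) contributes A·log|t−a|.

-106*log(t - 4)/45 + log(t - 1)/6 - log(t + 1)/5 - 29*log(t + 5)/18 + C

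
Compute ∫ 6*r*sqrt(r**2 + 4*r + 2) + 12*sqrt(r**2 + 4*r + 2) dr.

2*(r**2 + 4*r + 2)**(3/2) + C

Let u = r**2 + 4*r + 2, so du = (2*r + 4) dr.
Rewriting, the integral becomes 3·∫ √u du = 3·(2/3)u^(3/2).
Substituting back, u = r**2 + 4*r + 2.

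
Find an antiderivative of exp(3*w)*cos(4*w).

Let I denote the integral. Integrate by parts with u = cos(4*w), dv = exp(3*w) dw, so v = exp(3*w)/3: I = exp(3*w)*cos(4*w)/3 + (4/3)·∫ exp(3*w)*sin(4*w) dw.
Apply parts again with u = sin(4*w), dv = exp(3*w) dw: ∫ exp(3*w)*sin(4*w) dw = exp(3*w)*sin(4*w)/3 − (4/3)·I. Substituting back brings back I: I = 4*exp(3*w)*sin(4*w)/9 + exp(3*w)*cos(4*w)/3 − (16/9)·I.
Solving for I: (1 + 16/9)·I equals the remaining terms, so I = (9/25)·(4*exp(3*w)*sin(4*w)/9 + exp(3*w)*cos(4*w)/3).

4*exp(3*w)*sin(4*w)/25 + 3*exp(3*w)*cos(4*w)/25 + C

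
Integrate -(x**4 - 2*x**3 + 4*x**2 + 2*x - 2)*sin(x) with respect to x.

x**4*cos(x) - 4*x**3*sin(x) - 2*x**3*cos(x) + 6*x**2*sin(x) - 8*x**2*cos(x) + 16*x*sin(x) + 14*x*cos(x) - 14*sin(x) + 14*cos(x) + C

Use integration by parts with u = x**4 - 2*x**3 + 4*x**2 + 2*x - 2, dv = -sin(x) dx, so v = cos(x).
Apply parts 4 times (tabular method): alternate signs, differentiate u down to 0, integrate dv up.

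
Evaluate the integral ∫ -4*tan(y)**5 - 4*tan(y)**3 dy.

-tan(y)**4 + C

Let u = tan(y), so du = (tan(y)**2 + 1) dy.
Rewriting, the integral becomes -4·∫ u^3 du = -4·u^4/4.
Substituting back, u = tan(y).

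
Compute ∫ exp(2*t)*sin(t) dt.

2*exp(2*t)*sin(t)/5 - exp(2*t)*cos(t)/5 + C

Let I denote the integral. Integrate by parts with u = sin(t), dv = exp(2*t) dt, so v = exp(2*t)/2: I = exp(2*t)*sin(t)/2 − (1/2)·∫ exp(2*t)*cos(t) dt.
Apply parts again with u = cos(t), dv = exp(2*t) dt: ∫ exp(2*t)*cos(t) dt = exp(2*t)*cos(t)/2 + (1/2)·I. Substituting back brings back I: I = exp(2*t)*sin(t)/2 - exp(2*t)*cos(t)/4 − (1/4)·I.
Solving for I: (1 + 1/4)·I equals the remaining terms, so I = (4/5)·(exp(2*t)*sin(t)/2 - exp(2*t)*cos(t)/4).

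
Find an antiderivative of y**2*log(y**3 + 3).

y**3*log(y**3 + 3)/3 - y**3/3 + log(y**3 + 3) + C

Let u = y**3 + 3, so du = (3*y**2) dy.
The integral becomes (1/3)·∫ log(u) du; integrate by parts with u′=log(u), dv′=du.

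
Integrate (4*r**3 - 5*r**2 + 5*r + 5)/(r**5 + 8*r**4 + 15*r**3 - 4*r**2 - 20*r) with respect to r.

Factor the denominator: r*(r - 1)*(r + 2)**2*(r + 5).
Partial-fraction decomposition: -43/(18*(r + 5)) + 89/(36*(r + 2)) - 19/(6*(r + 2)**2) + 1/(6*(r - 1)) - 1/(4*r).
Integrate each term; A/(r−a) gives A·log|r−a|; A/(r−a)² gives −A/(r−a).

-log(r)/4 + log(r - 1)/6 + 89*log(r + 2)/36 - 43*log(r + 5)/18 + 19/(6*r + 12) + C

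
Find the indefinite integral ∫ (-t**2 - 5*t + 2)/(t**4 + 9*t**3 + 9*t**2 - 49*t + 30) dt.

Factor the denominator: (t - 1)**2*(t + 5)*(t + 6).
Partial-fraction decomposition: 4/(49*(t + 6)) + 1/(18*(t + 5)) - 121/(882*(t - 1)) - 2/(21*(t - 1)**2).
Integrate each term; A/(t−a) gives A·log|t−a|; A/(t−a)² gives −A/(t−a).

-121*log(t - 1)/882 + log(t + 5)/18 + 4*log(t + 6)/49 + 2/(21*t - 21) + C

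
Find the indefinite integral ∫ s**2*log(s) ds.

s**3*log(s)/3 - s**3/9 + C

Use integration by parts with u = log(s), dv = s**2 ds.
Then du = 1/s ds and v = s**3/3.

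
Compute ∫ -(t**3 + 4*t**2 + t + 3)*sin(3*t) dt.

t**3*cos(3*t)/3 - t**2*sin(3*t)/3 + 4*t**2*cos(3*t)/3 - 8*t*sin(3*t)/9 + t*cos(3*t)/9 - sin(3*t)/27 + 19*cos(3*t)/27 + C

Use integration by parts with u = t**3 + 4*t**2 + t + 3, dv = -sin(3*t) dt, so v = cos(3*t)/3.
Apply parts 3 times (tabular method): alternate signs, differentiate u down to 0, integrate dv up.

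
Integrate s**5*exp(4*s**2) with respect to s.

(8*s**4 - 4*s**2 + 1)*exp(4*s**2)/64 + C

Let u = s², du = 2s ds; rewrite as (1/2)∫ u^2·exp(4u) du.
Now integrate by parts 2 times.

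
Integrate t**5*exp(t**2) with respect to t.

(t**4 - 2*t**2 + 2)*exp(t**2)/2 + C

Let u = t², du = 2t dt; rewrite as (1/2)∫ u^2·exp(1u) du.
Now integrate by parts 2 times.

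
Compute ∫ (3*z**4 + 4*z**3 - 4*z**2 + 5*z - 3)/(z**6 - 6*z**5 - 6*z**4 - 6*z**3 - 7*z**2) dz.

Factor the denominator: z**2*(z - 7)*(z + 1)*(z**2 + 1).
Partial-fraction decomposition: -(8*z - 19)/(50*(z**2 + 1)) + 13/(16*(z + 1)) + 8411/(19600*(z - 7)) - 53/(49*z) + 3/(7*z**2).
Integrate each term; A/(z−a) gives A·log|z−a|; the (Bz+D)/(z²+p²) term gives a log and an atan.

-53*log(z)/49 + 8411*log(z - 7)/19600 + 13*log(z + 1)/16 - 2*log(z**2 + 1)/25 + 19*atan(z)/50 - 3/(7*z) + C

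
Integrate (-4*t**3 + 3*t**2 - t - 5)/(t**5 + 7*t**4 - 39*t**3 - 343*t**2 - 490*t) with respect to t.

Factor the denominator: t*(t - 7)*(t + 2)*(t + 5)*(t + 7).
Partial-fraction decomposition: 1521/(980*(t + 7)) - 115/(72*(t + 5)) + 41/(270*(t + 2)) - 1237/(10584*(t - 7)) + 1/(98*t).
Integrate each term: A/(t−a) contributes A·log|t−a|.

log(t)/98 - 1237*log(t - 7)/10584 + 41*log(t + 2)/270 - 115*log(t + 5)/72 + 1521*log(t + 7)/980 + C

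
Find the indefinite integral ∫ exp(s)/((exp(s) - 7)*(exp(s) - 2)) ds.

Let u = e^s, du = e^s ds.
The integral becomes ∫ du/((u-7)(u-2)); decompose into partial fractions.

log(exp(s) - 7)/5 - log(exp(s) - 2)/5 + C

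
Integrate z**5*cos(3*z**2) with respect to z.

z**4*sin(3*z**2)/6 + z**2*cos(3*z**2)/9 - sin(3*z**2)/27 + C

Let u = z², du = 2z dz; rewrite as (1/2)∫ u^2·cos(3u) du.
Now integrate by parts 2 times.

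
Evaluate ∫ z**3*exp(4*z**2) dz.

(4*z**2 - 1)*exp(4*z**2)/32 + C

Let u = z², du = 2z dz; rewrite as (1/2)∫ u^1·exp(4u) du.
Now integrate by parts 1 time.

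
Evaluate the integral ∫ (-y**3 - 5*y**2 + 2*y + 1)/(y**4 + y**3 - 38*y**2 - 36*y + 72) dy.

-383*log(y - 6)/480 + log(y - 1)/35 - 5*log(y + 2)/32 - 25*log(y + 6)/336 + C

Factor the denominator: (y - 6)*(y - 1)*(y + 2)*(y + 6).
Partial-fraction decomposition: -25/(336*(y + 6)) - 5/(32*(y + 2)) + 1/(35*(y - 1)) - 383/(480*(y - 6)).
Integrate each term: A/(y−a) contributes A·log|y−a|.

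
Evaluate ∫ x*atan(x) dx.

Use integration by parts with u = arctan(x), dv = x dx.
Then du = 1/(x**2 + 1) dx.

x**2*atan(x)/2 - x/2 + atan(x)/2 + C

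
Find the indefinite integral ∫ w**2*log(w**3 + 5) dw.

Let u = w**3 + 5, so du = (3*w**2) dw.
The integral becomes (1/3)·∫ log(u) du; integrate by parts with u′=log(u), dv′=du.

w**3*log(w**3 + 5)/3 - w**3/3 + 5*log(w**3 + 5)/3 + C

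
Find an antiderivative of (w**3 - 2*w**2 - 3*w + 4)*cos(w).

w**3*sin(w) - 2*w**2*sin(w) + 3*w**2*cos(w) - 9*w*sin(w) - 4*w*cos(w) + 8*sin(w) - 9*cos(w) + C

Use integration by parts with u = w**3 - 2*w**2 - 3*w + 4, dv = cos(w) dw, so v = sin(w).
Apply parts 3 times (tabular method): alternate signs, differentiate u down to 0, integrate dv up.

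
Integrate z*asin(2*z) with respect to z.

z**2*asin(2*z)/2 + z*sqrt(-4*z**2 + 1)/8 - asin(2*z)/16 + C

Use integration by parts with u = arcsin(2*z), dv = z dz.
Then du = 2/sqrt(-4*z**2 + 1) dz.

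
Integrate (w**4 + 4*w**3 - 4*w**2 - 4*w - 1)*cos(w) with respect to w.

w**4*sin(w) + 4*w**3*sin(w) + 4*w**3*cos(w) - 16*w**2*sin(w) + 12*w**2*cos(w) - 28*w*sin(w) - 32*w*cos(w) + 31*sin(w) - 28*cos(w) + C

Use integration by parts with u = w**4 + 4*w**3 - 4*w**2 - 4*w - 1, dv = cos(w) dw, so v = sin(w).
Apply parts 4 times (tabular method): alternate signs, differentiate u down to 0, integrate dv up.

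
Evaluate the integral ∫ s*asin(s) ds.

Use integration by parts with u = arcsin(s), dv = s ds.
Then du = 1/sqrt(-s**2 + 1) ds.

s**2*asin(s)/2 + s*sqrt(-s**2 + 1)/4 - asin(s)/4 + C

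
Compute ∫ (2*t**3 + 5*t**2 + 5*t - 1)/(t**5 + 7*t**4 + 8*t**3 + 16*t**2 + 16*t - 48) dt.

11*log(t - 1)/105 + 7*log(t + 2)/96 - 283*log(t + 6)/1120 + 3*log(t**2 + 4)/80 + 21*atan(t/2)/80 + C

Factor the denominator: (t - 1)*(t + 2)*(t + 6)*(t**2 + 4).
Partial-fraction decomposition: 3*(t + 7)/(40*(t**2 + 4)) - 283/(1120*(t + 6)) + 7/(96*(t + 2)) + 11/(105*(t - 1)).
Integrate each term; A/(t−a) gives A·log|t−a|; the (Bt+D)/(t²+p²) term gives a log and an atan.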